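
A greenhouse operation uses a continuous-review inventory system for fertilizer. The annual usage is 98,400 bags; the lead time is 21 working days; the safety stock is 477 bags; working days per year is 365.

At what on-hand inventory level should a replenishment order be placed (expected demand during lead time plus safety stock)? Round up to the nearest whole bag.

Daily demand d = 98,400 / 365 = 269.589 bags/day
Demand during lead time = 269.589 × 21 = 5,661.37
Reorder point = 5,661.37 + 477 = 6,138.37 → round up

6,139 bags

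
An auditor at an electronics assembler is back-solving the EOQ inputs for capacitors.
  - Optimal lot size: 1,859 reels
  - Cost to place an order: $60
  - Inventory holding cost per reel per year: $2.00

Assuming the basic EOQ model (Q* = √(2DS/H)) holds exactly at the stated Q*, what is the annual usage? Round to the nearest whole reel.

From Q* = √(2DS/H) ⇒ Q*² = 2DS/H.
D = Q²H / (2S) = 1,859² × 2 / (2 × 60) = 57,598.02

57,598 reels per year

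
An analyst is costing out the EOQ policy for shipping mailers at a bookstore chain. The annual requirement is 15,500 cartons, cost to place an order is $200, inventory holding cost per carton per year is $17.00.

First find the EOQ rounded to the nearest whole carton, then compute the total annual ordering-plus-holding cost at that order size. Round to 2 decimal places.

$10,266.45

2DS/H = 2·15,500·200/17 = 364,705.88
EOQ = √364,705.88 ≈ 603.91 → Q = 604 cartons
Ordering: D/Q × S = 15,500/604 × $200 = $5,132.45
Holding:  Q/2 × H = 604/2 × $17 = $5,134.00
Total = $5,132.45 + $5,134.00 = $10,266.45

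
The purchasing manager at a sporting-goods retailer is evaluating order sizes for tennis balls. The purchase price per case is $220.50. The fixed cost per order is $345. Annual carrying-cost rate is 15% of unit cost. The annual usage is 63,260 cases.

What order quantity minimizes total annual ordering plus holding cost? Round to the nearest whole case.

1,149 cases

Carrying cost H = $220.5 × 15% = $33.0750/case/yr
2DS/H = 2·63,260·345/33.075 = 1,319,709.75
EOQ = √1,319,709.75 ≈ 1,148.79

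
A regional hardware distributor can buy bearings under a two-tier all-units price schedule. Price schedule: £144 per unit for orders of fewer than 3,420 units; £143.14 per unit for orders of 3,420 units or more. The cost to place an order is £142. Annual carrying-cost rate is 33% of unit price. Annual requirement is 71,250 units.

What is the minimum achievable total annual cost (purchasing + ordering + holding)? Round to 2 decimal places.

H₁ = 33%×£144 = £47.5200;  H₂ = 33%×£143.14 = £47.2362
EOQ₁ = √(2×71,250×142/47.5200) = 652.55  (< 3,420, feasible at tier 1)
EOQ₂ = √(2×71,250×142/47.2362) = 654.51  (< 3,420 → use Q = 3,420 at tier-2 price)
TC(tier 1 (EOQ₁), Q≈652.5) = £10,291,009.15
TC(tier 2, Q≈3,420.0) = £10,282,457.24
Minimum at tier 2: £10,282,457.24

£10,282,457.24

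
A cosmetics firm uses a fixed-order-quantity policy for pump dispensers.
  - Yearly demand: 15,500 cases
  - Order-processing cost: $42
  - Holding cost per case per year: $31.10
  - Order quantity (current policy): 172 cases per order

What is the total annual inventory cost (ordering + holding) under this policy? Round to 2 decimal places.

Annual ordering cost = (D/Q)·S = (15,500/172) × 42 = $3,784.88
Annual holding cost  = (Q/2)·H = (172/2) × 31.1 = $2,674.60
Total = $3,784.88 + $2,674.60 = $6,459.48

$6,459.48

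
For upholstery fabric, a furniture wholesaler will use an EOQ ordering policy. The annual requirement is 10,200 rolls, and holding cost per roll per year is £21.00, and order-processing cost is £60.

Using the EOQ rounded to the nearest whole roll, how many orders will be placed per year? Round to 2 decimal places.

2DS/H = 2·10,200·60/21 = 58,285.71
EOQ = √58,285.71 ≈ 241.42 → Q = 241
N = D/Q = 10,200/241 ≈ 42.324 orders/yr

42.32 orders per year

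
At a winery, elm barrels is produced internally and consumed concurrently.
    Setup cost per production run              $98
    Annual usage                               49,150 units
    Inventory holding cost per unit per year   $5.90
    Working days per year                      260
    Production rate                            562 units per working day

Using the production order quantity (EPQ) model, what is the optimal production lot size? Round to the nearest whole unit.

1,569 units

Daily demand d = 49,150/260 = 189.038; p = 562; 1 − d/p = 0.66363
EPQ = √(2DS / (H(1 − d/p)))
    = √(2 × 49,150 × 98 / (5.9 × 0.66363)) ≈ 1,568.56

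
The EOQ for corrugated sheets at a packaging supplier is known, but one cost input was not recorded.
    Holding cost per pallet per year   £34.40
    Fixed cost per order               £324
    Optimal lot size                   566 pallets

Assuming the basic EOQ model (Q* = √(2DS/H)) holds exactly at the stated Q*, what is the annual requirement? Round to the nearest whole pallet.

17,007 pallets per year

EOQ relation: Q² = 2DS/H, so rearrange for the unknown.
D = Q²H / (2S) = 566² × 34.4 / (2 × 324) = 17,006.55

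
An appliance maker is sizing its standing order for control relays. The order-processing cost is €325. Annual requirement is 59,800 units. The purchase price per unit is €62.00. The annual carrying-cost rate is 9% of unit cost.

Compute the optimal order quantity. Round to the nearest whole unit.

Holding cost per unit per year: H = 9% × €62 = €5.5800
2DS/H = 2·59,800·325/5.58 = 6,965,949.82
EOQ = √6,965,949.82 ≈ 2,639.31

2,639 units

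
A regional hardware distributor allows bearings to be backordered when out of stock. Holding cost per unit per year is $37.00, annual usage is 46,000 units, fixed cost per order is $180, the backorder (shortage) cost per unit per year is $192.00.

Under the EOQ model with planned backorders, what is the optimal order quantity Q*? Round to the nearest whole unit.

Q* = √(2DS/H) · √((H + b)/b)
   = √(2 × 46,000 × 180 / 37) · √((37 + 192) / 192)
   = 669.005 × 1.0921 ≈ 730.63

731 units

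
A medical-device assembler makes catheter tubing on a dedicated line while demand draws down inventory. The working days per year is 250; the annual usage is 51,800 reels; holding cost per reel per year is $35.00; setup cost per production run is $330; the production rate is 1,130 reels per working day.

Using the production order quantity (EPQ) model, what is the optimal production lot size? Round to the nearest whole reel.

1,094 reels

Daily demand d = 51,800/250 = 207.200; p = 1130; 1 − d/p = 0.81664
EPQ = √(2DS / (H(1 − d/p)))
    = √(2 × 51,800 × 330 / (35 × 0.81664)) ≈ 1,093.67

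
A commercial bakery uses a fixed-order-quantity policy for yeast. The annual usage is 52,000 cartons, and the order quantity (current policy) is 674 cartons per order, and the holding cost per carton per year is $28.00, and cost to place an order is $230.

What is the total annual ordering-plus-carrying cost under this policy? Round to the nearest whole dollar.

Annual ordering cost = (D/Q)·S = (52,000/674) × 230 = $17,744.81
Annual holding cost  = (Q/2)·H = (674/2) × 28 = $9,436.00
Total = $17,744.81 + $9,436.00 = $27,180.81

$27,181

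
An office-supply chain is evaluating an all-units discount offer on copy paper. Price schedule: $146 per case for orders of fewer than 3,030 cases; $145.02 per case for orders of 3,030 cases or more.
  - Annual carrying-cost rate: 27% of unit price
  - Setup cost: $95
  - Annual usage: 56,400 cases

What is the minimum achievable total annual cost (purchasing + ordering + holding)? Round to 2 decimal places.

$8,240,216.75

H₁ = 27%×$146 = $39.4200;  H₂ = 27%×$145.02 = $39.1554
EOQ₁ = √(2×56,400×95/39.4200) = 521.38  (< 3,030, feasible at tier 1)
EOQ₂ = √(2×56,400×95/39.1554) = 523.14  (< 3,030 → use Q = 3,030 at tier-2 price)
TC(tier 1 (EOQ₁), Q≈521.4) = $8,254,952.97
TC(tier 2, Q≈3,030.0) = $8,240,216.75
Minimum at tier 2: $8,240,216.75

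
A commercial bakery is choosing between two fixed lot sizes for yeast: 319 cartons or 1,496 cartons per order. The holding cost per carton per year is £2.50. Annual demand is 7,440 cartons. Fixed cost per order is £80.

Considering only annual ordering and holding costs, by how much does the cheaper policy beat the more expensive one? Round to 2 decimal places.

£3.28

Annual cost at Q: ordering D·S/Q plus holding Q·H/2.
TC(319) = (7,440/319)×80 + (319/2)×2.5 = £2,264.58
TC(1,496) = (7,440/1,496)×80 + (1,496/2)×2.5 = £2,267.86
Cheaper: Q = 319.  Difference = £3.28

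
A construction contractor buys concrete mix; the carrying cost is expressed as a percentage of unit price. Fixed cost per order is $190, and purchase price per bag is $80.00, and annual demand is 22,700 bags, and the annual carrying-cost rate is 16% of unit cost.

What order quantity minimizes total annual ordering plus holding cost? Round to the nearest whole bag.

Holding cost per bag per year: H = 16% × $80 = $12.8000
Optimal lot size Q* = (2 × 22,700 × $190 / $12.8)^½ ≈ 820.92

821 bags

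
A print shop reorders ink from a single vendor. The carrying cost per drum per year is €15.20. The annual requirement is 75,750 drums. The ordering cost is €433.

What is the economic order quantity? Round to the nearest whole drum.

2,077 drums

2DS/H = 2·75,750·433/15.2 = 4,315,756.58
EOQ = √4,315,756.58 ≈ 2,077.44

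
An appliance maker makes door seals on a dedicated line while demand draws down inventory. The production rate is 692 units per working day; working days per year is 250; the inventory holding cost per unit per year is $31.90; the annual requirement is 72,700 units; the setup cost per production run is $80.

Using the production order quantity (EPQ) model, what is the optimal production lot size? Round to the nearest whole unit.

d = 72,700/250 = 290.8000 units/day;  effective holding cost H(1 − d/p) = 31.9·(1 − 290.8000/692) = 18.49462
Q* = √(2DS / H_eff) = √(2·72,700·80 / 18.49462) ≈ 793.06

793 units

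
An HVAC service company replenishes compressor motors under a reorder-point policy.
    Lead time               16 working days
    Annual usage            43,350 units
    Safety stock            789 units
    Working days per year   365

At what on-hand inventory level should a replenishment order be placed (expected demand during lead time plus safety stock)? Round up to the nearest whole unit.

Daily demand d = 43,350 / 365 = 118.767 units/day
Demand during lead time = 118.767 × 16 = 1,900.27
Reorder point = 1,900.27 + 789 = 2,689.27 → round up

2,690 units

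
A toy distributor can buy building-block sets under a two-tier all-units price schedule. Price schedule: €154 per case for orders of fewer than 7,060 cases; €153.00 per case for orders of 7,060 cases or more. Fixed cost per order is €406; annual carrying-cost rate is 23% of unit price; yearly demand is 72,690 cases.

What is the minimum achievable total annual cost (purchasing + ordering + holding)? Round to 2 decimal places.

H₁ = 23%×€154 = €35.4200;  H₂ = 23%×€153.00 = €35.1900
EOQ₁ = √(2×72,690×406/35.4200) = 1,290.90  (< 7,060, feasible at tier 1)
EOQ₂ = √(2×72,690×406/35.1900) = 1,295.11  (< 7,060 → use Q = 7,060 at tier-2 price)
TC(tier 1 (EOQ₁), Q≈1,290.9) = €11,239,983.52
TC(tier 2, Q≈7,060.0) = €11,249,970.89
Minimum at tier 1 (EOQ₁): €11,239,983.52

€11,239,983.52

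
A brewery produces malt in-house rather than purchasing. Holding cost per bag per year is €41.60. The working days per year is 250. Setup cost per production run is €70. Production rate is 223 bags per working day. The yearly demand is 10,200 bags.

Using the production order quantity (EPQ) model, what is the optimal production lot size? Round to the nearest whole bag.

205 bags

d = 10,200/250 = 40.8000 bags/day;  effective holding cost H(1 − d/p) = 41.6·(1 − 40.8000/223) = 33.98888
Q* = √(2DS / H_eff) = √(2·10,200·70 / 33.98888) ≈ 204.97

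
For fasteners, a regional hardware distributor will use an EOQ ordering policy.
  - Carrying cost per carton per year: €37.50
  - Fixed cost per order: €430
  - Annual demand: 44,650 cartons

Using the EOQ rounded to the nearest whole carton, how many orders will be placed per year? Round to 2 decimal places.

44.12 orders per year

Optimal lot size Q* = (2 × 44,650 × €430 / €37.5)^½ ≈ 1,011.92 → Q = 1,012
Orders per year = D/Q = 44,650 / 1,012 = 44.121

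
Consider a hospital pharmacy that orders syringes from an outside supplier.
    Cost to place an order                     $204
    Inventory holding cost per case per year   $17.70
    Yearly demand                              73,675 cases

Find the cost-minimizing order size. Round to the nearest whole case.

Q* = √(2·D·S / H) = √(2·73,675·204 / 17.7) = √1,698,271.2 ≈ 1,303.18

1,303 cases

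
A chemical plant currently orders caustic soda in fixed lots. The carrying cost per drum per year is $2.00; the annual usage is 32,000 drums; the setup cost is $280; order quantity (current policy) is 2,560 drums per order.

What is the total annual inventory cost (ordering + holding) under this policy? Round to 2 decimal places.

Ordering: D/Q × S = 32,000/2,560 × $280 = $3,500.00
Holding:  Q/2 × H = 2,560/2 × $2 = $2,560.00
Total = $3,500.00 + $2,560.00 = $6,060.00

$6,060.00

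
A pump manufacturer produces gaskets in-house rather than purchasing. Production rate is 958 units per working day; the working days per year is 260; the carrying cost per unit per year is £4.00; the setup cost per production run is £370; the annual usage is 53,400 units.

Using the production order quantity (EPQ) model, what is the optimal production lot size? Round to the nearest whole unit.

Daily demand d = 53,400/260 = 205.385; p = 958; 1 − d/p = 0.78561
EPQ = √(2DS / (H(1 − d/p)))
    = √(2 × 53,400 × 370 / (4 × 0.78561)) ≈ 3,546.11

3,546 units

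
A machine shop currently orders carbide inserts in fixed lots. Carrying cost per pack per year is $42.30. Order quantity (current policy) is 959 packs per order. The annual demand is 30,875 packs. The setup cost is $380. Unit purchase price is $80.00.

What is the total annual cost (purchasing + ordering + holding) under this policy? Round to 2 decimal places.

Orders/yr = 30,875/959 = 32.195; ordering cost = 32.195 × $380 = $12,234.10
Average inventory = 959/2 = 479.5; holding cost = 479.5 × $42.3 = $20,282.85
Purchase cost = D·C = 30,875 × 80 = $2,470,000.00
Total = $12,234.10 + $20,282.85 + $2,470,000.00 = $2,502,516.95

$2,502,516.95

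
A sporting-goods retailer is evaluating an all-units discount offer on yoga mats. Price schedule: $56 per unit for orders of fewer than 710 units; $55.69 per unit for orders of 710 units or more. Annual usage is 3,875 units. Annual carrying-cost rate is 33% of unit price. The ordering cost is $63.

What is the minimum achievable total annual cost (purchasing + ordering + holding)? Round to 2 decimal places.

H₁ = 33%×$56 = $18.4800;  H₂ = 33%×$55.69 = $18.3777
EOQ₁ = √(2×3,875×63/18.4800) = 162.54  (< 710, feasible at tier 1)
EOQ₂ = √(2×3,875×63/18.3777) = 163.00  (< 710 → use Q = 710 at tier-2 price)
TC(tier 1 (EOQ₁), Q≈162.5) = $220,003.81
TC(tier 2, Q≈710.0) = $222,666.67
Minimum at tier 1 (EOQ₁): $220,003.81

$220,003.81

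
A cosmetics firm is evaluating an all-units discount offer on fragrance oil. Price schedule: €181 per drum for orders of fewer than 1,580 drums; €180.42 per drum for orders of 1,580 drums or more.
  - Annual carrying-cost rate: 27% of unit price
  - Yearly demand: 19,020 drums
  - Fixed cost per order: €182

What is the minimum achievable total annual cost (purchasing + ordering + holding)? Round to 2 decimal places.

H₁ = 27%×€181 = €48.8700;  H₂ = 27%×€180.42 = €48.7134
EOQ₁ = √(2×19,020×182/48.8700) = 376.39  (< 1,580, feasible at tier 1)
EOQ₂ = √(2×19,020×182/48.7134) = 376.99  (< 1,580 → use Q = 1,580 at tier-2 price)
TC(tier 1 (EOQ₁), Q≈376.4) = €3,461,014.04
TC(tier 2, Q≈1,580.0) = €3,472,262.90
Minimum at tier 1 (EOQ₁): €3,461,014.04

€3,461,014.04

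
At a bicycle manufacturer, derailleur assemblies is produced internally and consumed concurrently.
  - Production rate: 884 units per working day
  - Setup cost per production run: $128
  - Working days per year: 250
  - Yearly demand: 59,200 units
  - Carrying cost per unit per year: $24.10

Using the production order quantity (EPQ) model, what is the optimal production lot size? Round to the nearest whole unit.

Daily demand d = 59,200/250 = 236.800; p = 884; 1 − d/p = 0.73213
EPQ = √(2DS / (H(1 − d/p)))
    = √(2 × 59,200 × 128 / (24.1 × 0.73213)) ≈ 926.79

927 units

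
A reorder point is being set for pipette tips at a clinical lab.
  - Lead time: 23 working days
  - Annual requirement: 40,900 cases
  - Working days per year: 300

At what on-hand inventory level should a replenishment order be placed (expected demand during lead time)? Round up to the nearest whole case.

3,136 cases

Daily demand d = 40,900 / 300 = 136.333 cases/day
Demand during lead time = 136.333 × 23 = 3,135.67
Reorder point = 3,135.67 → round up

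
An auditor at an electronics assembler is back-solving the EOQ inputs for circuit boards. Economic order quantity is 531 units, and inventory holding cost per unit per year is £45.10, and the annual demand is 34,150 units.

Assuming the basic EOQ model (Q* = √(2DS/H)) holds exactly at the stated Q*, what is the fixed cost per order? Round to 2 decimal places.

EOQ relation: Q² = 2DS/H, so rearrange for the unknown.
S = Q²H / (2D) = 531² × 45.1 / (2 × 34,150) = 186.1851

£186.19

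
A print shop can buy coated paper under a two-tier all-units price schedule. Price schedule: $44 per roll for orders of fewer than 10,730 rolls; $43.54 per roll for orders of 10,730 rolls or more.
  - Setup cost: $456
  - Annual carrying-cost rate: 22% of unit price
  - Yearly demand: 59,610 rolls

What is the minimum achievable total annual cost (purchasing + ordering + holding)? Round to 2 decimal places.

$2,645,780.07

H₁ = 22%×$44 = $9.6800;  H₂ = 22%×$43.54 = $9.5788
EOQ₁ = √(2×59,610×456/9.6800) = 2,369.84  (< 10,730, feasible at tier 1)
EOQ₂ = √(2×59,610×456/9.5788) = 2,382.33  (< 10,730 → use Q = 10,730 at tier-2 price)
TC(tier 1 (EOQ₁), Q≈2,369.8) = $2,645,780.07
TC(tier 2, Q≈10,730.0) = $2,649,342.95
Minimum at tier 1 (EOQ₁): $2,645,780.07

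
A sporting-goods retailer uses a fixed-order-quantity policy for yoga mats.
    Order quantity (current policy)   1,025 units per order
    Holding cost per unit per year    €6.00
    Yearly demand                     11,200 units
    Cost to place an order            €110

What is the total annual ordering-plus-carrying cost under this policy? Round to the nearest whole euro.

Ordering: D/Q × S = 11,200/1,025 × €110 = €1,201.95
Holding:  Q/2 × H = 1,025/2 × €6 = €3,075.00
Total = €1,201.95 + €3,075.00 = €4,276.95

€4,277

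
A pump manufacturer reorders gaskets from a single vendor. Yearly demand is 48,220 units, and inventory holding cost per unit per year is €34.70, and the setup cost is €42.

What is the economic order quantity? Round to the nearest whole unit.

342 units

EOQ = √(2DS/H) = √(2 × 48,220 × 42 / 34.7)
    = √(116,728.53) ≈ 341.66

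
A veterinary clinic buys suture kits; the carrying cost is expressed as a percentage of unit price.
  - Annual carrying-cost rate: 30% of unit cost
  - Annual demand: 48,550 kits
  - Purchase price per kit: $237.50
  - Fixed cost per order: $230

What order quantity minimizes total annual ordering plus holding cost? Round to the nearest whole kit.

560 kits

H = i·C = 0.3 × $237.5 = $71.2500 per kit-year
EOQ = √(2DS/H) = √(2 × 48,550 × 230 / 71.25)
    = √(313,445.61) ≈ 559.86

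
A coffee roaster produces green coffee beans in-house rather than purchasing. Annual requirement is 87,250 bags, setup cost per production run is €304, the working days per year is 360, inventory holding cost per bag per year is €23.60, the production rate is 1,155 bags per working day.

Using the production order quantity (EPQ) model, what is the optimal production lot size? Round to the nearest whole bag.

1,687 bags

Daily demand d = 87,250/360 = 242.361; p = 1155; 1 − d/p = 0.79016
EPQ = √(2DS / (H(1 − d/p)))
    = √(2 × 87,250 × 304 / (23.6 × 0.79016)) ≈ 1,686.63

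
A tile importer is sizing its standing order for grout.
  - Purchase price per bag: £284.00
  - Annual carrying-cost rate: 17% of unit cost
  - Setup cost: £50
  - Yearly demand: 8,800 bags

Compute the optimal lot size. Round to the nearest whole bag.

135 bags

Holding cost per bag per year: H = 17% × £284 = £48.2800
Q* = √(2·D·S / H) = √(2·8,800·50 / 48.28) = √18,227.0 ≈ 135.01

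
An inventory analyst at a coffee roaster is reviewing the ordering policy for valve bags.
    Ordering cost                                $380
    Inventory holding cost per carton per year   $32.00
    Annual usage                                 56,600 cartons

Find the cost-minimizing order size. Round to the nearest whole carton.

1,159 cartons

2DS/H = 2·56,600·380/32 = 1,344,250.00
EOQ = √1,344,250.00 ≈ 1,159.42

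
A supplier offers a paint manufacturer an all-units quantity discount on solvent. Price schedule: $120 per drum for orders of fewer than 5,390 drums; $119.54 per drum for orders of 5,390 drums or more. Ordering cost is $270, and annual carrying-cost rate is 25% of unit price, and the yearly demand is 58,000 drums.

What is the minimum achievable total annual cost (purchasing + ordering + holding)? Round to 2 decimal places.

H₁ = 25%×$120 = $30.0000;  H₂ = 25%×$119.54 = $29.8850
EOQ₁ = √(2×58,000×270/30.0000) = 1,021.76  (< 5,390, feasible at tier 1)
EOQ₂ = √(2×58,000×270/29.8850) = 1,023.73  (< 5,390 → use Q = 5,390 at tier-2 price)
TC(tier 1 (EOQ₁), Q≈1,021.8) = $6,990,652.90
TC(tier 2, Q≈5,390.0) = $7,016,765.46
Minimum at tier 1 (EOQ₁): $6,990,652.90

$6,990,652.90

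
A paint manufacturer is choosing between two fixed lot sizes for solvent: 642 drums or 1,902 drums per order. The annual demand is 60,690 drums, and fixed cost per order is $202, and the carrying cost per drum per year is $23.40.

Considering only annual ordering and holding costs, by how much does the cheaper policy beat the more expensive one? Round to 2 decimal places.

$2,091.91

TC(Q) = (D/Q)S + (Q/2)H
TC(642) = (60,690/642)×202 + (642/2)×23.4 = $26,607.01
TC(1,902) = (60,690/1,902)×202 + (1,902/2)×23.4 = $28,698.92
Lots of 642 are cheaper by $2,091.91.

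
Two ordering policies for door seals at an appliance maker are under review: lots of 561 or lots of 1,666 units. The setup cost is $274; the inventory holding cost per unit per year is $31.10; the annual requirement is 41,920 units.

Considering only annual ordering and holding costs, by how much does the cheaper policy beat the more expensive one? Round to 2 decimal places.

Annual cost at Q: ordering D·S/Q plus holding Q·H/2.
TC(561) = (41,920/561)×274 + (561/2)×31.1 = $29,197.85
TC(1,666) = (41,920/1,666)×274 + (1,666/2)×31.1 = $32,800.71
|ΔTC| = |$29,197.85 − $32,800.71| = $3,602.86

$3,602.86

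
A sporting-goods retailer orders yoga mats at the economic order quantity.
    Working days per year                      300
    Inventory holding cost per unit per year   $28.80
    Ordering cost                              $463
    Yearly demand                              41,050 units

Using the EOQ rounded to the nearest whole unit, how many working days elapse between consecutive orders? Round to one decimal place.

8.4 days

EOQ = √(2DS/H) = √(2 × 41,050 × 463 / 28.8)
    = √(1,319,871.53) ≈ 1,148.86 → Q = 1,149 units
Days between orders = 300 / (D/Q) = 300 / 35.727 ≈ 8.397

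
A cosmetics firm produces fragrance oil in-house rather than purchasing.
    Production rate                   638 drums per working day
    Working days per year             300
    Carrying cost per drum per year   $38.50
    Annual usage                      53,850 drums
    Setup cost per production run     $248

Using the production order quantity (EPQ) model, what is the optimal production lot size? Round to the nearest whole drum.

d = 53,850/300 = 179.5000 drums/day;  effective holding cost H(1 − d/p) = 38.5·(1 − 179.5000/638) = 27.66810
Q* = √(2DS / H_eff) = √(2·53,850·248 / 27.66810) ≈ 982.53

983 drums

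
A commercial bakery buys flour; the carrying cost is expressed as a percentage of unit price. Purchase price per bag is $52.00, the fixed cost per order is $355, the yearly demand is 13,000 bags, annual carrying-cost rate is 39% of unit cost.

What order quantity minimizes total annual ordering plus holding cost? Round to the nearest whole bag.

675 bags

Holding cost per bag per year: H = 39% × $52 = $20.2800
EOQ = √(2DS/H) = √(2 × 13,000 × 355 / 20.28)
    = √(455,128.21) ≈ 674.63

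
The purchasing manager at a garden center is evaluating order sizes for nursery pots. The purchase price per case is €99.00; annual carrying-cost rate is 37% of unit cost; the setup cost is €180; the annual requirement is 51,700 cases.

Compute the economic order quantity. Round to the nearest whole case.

H = i·C = 0.37 × €99 = €36.6300 per case-year
2DS/H = 2·51,700·180/36.63 = 508,108.11
EOQ = √508,108.11 ≈ 712.82

713 cases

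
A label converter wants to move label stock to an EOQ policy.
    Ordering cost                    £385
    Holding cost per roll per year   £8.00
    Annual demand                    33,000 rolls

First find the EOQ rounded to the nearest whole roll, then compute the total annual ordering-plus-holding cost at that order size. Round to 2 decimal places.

£14,257.63

Optimal lot size Q* = (2 × 33,000 × £385 / £8)^½ ≈ 1,782.20 → Q = 1,782 rolls
Ordering: D/Q × S = 33,000/1,782 × £385 = £7,129.63
Holding:  Q/2 × H = 1,782/2 × £8 = £7,128.00
Total = £7,129.63 + £7,128.00 = £14,257.63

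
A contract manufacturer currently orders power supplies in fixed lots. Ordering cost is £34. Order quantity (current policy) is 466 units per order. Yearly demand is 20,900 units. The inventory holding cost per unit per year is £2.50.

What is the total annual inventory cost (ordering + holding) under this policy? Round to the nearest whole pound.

£2,107

Annual ordering cost = (D/Q)·S = (20,900/466) × 34 = £1,524.89
Annual holding cost  = (Q/2)·H = (466/2) × 2.5 = £582.50
Total = £1,524.89 + £582.50 = £2,107.39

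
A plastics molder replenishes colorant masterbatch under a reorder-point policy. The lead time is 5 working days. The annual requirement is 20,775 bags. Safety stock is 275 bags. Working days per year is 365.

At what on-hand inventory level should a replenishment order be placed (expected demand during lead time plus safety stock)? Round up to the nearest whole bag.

Daily demand d = 20,775 / 365 = 56.918 bags/day
Demand during lead time = 56.918 × 5 = 284.59
Reorder point = 284.59 + 275 = 559.59 → round up

560 bags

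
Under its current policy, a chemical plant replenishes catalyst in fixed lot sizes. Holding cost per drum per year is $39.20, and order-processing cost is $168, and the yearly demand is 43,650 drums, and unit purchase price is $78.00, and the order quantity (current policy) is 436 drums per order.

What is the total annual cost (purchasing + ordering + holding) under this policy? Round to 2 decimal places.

Annual ordering cost = (D/Q)·S = (43,650/436) × 168 = $16,819.27
Annual holding cost  = (Q/2)·H = (436/2) × 39.2 = $8,545.60
Purchase cost = D·C = 43,650 × 78 = $3,404,700.00
Total = $16,819.27 + $8,545.60 + $3,404,700.00 = $3,430,064.87

$3,430,064.87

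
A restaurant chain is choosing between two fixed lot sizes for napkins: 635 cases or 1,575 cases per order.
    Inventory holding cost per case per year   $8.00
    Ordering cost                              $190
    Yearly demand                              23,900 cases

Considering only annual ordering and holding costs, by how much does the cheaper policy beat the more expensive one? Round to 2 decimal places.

Annual cost at Q: ordering D·S/Q plus holding Q·H/2.
TC(635) = (23,900/635)×190 + (635/2)×8 = $9,691.18
TC(1,575) = (23,900/1,575)×190 + (1,575/2)×8 = $9,183.17
Lots of 1,575 are cheaper by $508.01.

$508.01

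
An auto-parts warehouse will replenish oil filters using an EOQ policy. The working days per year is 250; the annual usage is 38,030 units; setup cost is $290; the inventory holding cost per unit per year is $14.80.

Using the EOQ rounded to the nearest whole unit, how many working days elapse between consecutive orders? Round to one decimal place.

2DS/H = 2·38,030·290/14.8 = 1,490,364.86
EOQ = √1,490,364.86 ≈ 1,220.81 → Q = 1,221 units
Cycle time = (working days × Q)/D = (250 × 1,221) / 38,030 = 8.027 days

8.0 days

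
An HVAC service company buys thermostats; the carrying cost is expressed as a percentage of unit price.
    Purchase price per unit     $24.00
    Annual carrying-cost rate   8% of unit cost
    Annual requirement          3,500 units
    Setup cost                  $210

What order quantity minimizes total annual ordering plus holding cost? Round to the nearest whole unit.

875 units

Carrying cost H = $24 × 8% = $1.9200/unit/yr
Optimal lot size Q* = (2 × 3,500 × $210 / $1.92)^½ ≈ 875.00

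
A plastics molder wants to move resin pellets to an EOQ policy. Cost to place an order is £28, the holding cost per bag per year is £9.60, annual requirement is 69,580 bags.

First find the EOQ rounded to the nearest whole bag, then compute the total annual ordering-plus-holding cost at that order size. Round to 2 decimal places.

2DS/H = 2·69,580·28/9.6 = 405,883.33
EOQ = √405,883.33 ≈ 637.09 → Q = 637 bags
Orders/yr = 69,580/637 = 109.231; ordering cost = 109.231 × £28 = £3,058.46
Average inventory = 637/2 = 318.5; holding cost = 318.5 × £9.6 = £3,057.60
Total = £3,058.46 + £3,057.60 = £6,116.06

£6,116.06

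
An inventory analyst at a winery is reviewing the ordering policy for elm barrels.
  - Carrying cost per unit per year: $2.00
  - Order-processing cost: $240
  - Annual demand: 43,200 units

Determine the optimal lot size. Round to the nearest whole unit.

Q* = √(2·D·S / H) = √(2·43,200·240 / 2) = √10,368,000.0 ≈ 3,219.94

3,220 units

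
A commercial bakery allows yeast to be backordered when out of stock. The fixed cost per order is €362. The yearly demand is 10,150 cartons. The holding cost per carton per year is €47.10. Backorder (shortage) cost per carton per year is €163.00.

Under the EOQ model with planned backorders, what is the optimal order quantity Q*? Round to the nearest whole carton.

448 cartons

Basic EOQ = √(2·10,150·362/47.1) = 394.995
Backorder adjustment √((H+b)/b) = √((47.1+163)/163) = 1.1353
Q* = 394.995 × 1.1353 ≈ 448.45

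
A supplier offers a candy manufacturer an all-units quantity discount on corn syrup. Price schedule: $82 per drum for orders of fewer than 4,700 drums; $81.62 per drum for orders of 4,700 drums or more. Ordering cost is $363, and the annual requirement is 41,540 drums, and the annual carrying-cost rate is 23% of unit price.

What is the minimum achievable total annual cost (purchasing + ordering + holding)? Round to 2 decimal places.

H₁ = 23%×$82 = $18.8600;  H₂ = 23%×$81.62 = $18.7726
EOQ₁ = √(2×41,540×363/18.8600) = 1,264.53  (< 4,700, feasible at tier 1)
EOQ₂ = √(2×41,540×363/18.7726) = 1,267.47  (< 4,700 → use Q = 4,700 at tier-2 price)
TC(tier 1 (EOQ₁), Q≈1,264.5) = $3,430,129.12
TC(tier 2, Q≈4,700.0) = $3,437,818.71
Minimum at tier 1 (EOQ₁): $3,430,129.12

$3,430,129.12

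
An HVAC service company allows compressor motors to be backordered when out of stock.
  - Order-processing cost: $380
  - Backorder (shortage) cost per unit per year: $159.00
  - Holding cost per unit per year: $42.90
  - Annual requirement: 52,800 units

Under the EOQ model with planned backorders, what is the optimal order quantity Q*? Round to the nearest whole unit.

1,090 units

Basic EOQ = √(2·52,800·380/42.9) = 967.153
Backorder adjustment √((H+b)/b) = √((42.9+159)/159) = 1.1269
Q* = 967.153 × 1.1269 ≈ 1,089.84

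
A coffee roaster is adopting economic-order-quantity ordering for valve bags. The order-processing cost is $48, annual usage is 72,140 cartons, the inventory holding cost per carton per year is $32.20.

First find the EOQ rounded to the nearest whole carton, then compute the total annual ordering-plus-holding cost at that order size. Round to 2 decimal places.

$14,933.16

2DS/H = 2·72,140·48/32.2 = 215,075.78
EOQ = √215,075.78 ≈ 463.76 → Q = 464 cartons
Ordering: D/Q × S = 72,140/464 × $48 = $7,462.76
Holding:  Q/2 × H = 464/2 × $32.2 = $7,470.40
Total = $7,462.76 + $7,470.40 = $14,933.16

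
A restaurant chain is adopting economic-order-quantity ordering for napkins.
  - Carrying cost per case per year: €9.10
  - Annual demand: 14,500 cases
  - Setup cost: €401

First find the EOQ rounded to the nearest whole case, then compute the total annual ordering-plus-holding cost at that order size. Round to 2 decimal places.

€10,287.08

Optimal lot size Q* = (2 × 14,500 × €401 / €9.1)^½ ≈ 1,130.45 → Q = 1,130 cases
Ordering: D/Q × S = 14,500/1,130 × €401 = €5,145.58
Holding:  Q/2 × H = 1,130/2 × €9.1 = €5,141.50
Total = €5,145.58 + €5,141.50 = €10,287.08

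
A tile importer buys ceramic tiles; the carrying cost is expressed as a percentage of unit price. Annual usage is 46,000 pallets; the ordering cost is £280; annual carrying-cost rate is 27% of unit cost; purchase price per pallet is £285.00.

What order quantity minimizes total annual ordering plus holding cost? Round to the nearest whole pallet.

H = i·C = 0.27 × £285 = £76.9500 per pallet-year
2DS/H = 2·46,000·280/76.95 = 334,762.83
EOQ = √334,762.83 ≈ 578.59

579 pallets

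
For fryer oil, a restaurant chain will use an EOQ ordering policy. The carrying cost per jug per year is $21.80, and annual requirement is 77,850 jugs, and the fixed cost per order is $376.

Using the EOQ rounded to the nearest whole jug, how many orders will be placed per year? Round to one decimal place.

2DS/H = 2·77,850·376/21.8 = 2,685,467.89
EOQ = √2,685,467.89 ≈ 1,638.74 → Q = 1,639
Orders per year = D/Q = 77,850 / 1,639 = 47.498

47.5 orders per year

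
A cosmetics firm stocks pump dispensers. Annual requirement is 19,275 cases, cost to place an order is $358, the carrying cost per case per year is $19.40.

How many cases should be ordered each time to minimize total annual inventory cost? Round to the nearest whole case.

843 cases

EOQ = √(2DS/H) = √(2 × 19,275 × 358 / 19.4)
    = √(711,386.60) ≈ 843.44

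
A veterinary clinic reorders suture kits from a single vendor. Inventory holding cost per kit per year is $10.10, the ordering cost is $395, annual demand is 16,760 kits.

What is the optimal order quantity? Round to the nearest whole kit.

Q* = √(2·D·S / H) = √(2·16,760·395 / 10.1) = √1,310,930.7 ≈ 1,144.96

1,145 kits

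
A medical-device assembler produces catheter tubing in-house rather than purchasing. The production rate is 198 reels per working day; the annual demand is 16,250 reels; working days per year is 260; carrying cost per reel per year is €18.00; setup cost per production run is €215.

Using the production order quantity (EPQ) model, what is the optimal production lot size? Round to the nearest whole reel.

753 reels

d = 16,250/260 = 62.5000 reels/day;  effective holding cost H(1 − d/p) = 18·(1 − 62.5000/198) = 12.31818
Q* = √(2DS / H_eff) = √(2·16,250·215 / 12.31818) ≈ 753.16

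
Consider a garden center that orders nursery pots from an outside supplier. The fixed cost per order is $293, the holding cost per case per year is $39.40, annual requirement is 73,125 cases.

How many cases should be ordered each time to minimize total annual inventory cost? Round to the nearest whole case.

2DS/H = 2·73,125·293/39.4 = 1,087,595.18
EOQ = √1,087,595.18 ≈ 1,042.88

1,043 cases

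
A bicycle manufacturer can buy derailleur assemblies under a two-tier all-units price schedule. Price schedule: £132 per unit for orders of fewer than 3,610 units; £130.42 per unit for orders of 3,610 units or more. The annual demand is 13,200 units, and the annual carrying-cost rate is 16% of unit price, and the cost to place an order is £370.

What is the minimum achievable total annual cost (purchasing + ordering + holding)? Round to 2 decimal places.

£1,756,763.15

H₁ = 16%×£132 = £21.1200;  H₂ = 16%×£130.42 = £20.8672
EOQ₁ = √(2×13,200×370/21.1200) = 680.07  (< 3,610, feasible at tier 1)
EOQ₂ = √(2×13,200×370/20.8672) = 684.18  (< 3,610 → use Q = 3,610 at tier-2 price)
TC(tier 1 (EOQ₁), Q≈680.1) = £1,756,763.15
TC(tier 2, Q≈3,610.0) = £1,760,562.20
Minimum at tier 1 (EOQ₁): £1,756,763.15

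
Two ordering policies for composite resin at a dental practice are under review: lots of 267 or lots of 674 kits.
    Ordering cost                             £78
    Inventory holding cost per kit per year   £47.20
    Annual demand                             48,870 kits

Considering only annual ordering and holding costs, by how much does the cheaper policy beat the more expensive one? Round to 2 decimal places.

£984.15

Annual cost at Q: ordering D·S/Q plus holding Q·H/2.
TC(267) = (48,870/267)×78 + (267/2)×47.2 = £20,577.83
TC(674) = (48,870/674)×78 + (674/2)×47.2 = £21,561.98
|ΔTC| = |£20,577.83 − £21,561.98| = £984.15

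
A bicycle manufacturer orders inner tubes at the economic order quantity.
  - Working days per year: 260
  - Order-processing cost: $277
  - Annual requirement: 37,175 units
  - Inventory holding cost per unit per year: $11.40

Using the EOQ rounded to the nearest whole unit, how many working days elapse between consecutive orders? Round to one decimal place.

9.4 days

EOQ = √(2DS/H) = √(2 × 37,175 × 277 / 11.4)
    = √(1,806,574.56) ≈ 1,344.09 → Q = 1,344 units
Cycle time = (working days × Q)/D = (260 × 1,344) / 37,175 = 9.400 days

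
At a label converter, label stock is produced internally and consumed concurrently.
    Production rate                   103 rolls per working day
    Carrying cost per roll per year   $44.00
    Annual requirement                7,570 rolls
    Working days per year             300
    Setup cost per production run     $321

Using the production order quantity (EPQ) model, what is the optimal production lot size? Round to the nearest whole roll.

d = 7,570/300 = 25.2333 rolls/day;  effective holding cost H(1 − d/p) = 44·(1 − 25.2333/103) = 33.22071
Q* = √(2DS / H_eff) = √(2·7,570·321 / 33.22071) ≈ 382.48

382 rolls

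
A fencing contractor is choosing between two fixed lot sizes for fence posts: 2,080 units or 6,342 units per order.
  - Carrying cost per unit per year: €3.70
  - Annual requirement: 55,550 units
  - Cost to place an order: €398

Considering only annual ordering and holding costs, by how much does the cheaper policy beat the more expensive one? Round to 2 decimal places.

€741.53

TC(Q) = (D/Q)S + (Q/2)H
TC(2,080) = (55,550/2,080)×398 + (2,080/2)×3.7 = €14,477.28
TC(6,342) = (55,550/6,342)×398 + (6,342/2)×3.7 = €15,218.81
Cheaper: Q = 2,080.  Difference = €741.53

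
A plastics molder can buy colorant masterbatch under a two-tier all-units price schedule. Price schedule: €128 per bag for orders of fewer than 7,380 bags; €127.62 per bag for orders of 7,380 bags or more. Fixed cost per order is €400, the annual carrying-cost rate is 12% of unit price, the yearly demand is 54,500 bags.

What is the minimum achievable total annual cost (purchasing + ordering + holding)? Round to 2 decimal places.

H₁ = 12%×€128 = €15.3600;  H₂ = 12%×€127.62 = €15.3144
EOQ₁ = √(2×54,500×400/15.3600) = 1,684.80  (< 7,380, feasible at tier 1)
EOQ₂ = √(2×54,500×400/15.3144) = 1,687.30  (< 7,380 → use Q = 7,380 at tier-2 price)
TC(tier 1 (EOQ₁), Q≈1,684.8) = €7,001,878.49
TC(tier 2, Q≈7,380.0) = €7,014,754.07
Minimum at tier 1 (EOQ₁): €7,001,878.49

€7,001,878.49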